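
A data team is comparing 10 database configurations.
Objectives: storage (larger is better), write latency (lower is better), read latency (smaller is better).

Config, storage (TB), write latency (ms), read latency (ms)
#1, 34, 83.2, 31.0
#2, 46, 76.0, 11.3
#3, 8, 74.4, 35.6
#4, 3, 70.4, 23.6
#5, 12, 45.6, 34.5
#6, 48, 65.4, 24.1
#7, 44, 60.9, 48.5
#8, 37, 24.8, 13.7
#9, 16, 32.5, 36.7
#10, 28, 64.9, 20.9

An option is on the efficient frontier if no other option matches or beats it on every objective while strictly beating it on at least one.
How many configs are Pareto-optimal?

#1: dominated by #2 (storage 46≥34, write latency 76.0≤83.2, read latency 11.3≤31.0).
#2: not dominated (best read latency).
#3: dominated by #5 (storage 12≥8, write latency 45.6≤74.4, read latency 34.5≤35.6).
#4: dominated by #8 (storage 37≥3, write latency 24.8≤70.4, read latency 13.7≤23.6).
#5: dominated by #8 (storage 37≥12, write latency 24.8≤45.6, read latency 13.7≤34.5).
#6: not dominated (best storage).
#7: not dominated.
#8: not dominated (best write latency).
#9: dominated by #8 (storage 37≥16, write latency 24.8≤32.5, read latency 13.7≤36.7).
#10: dominated by #8 (storage 37≥28, write latency 24.8≤64.9, read latency 13.7≤20.9).
Pareto-optimal: #2, #6, #7, #8 → 4.

4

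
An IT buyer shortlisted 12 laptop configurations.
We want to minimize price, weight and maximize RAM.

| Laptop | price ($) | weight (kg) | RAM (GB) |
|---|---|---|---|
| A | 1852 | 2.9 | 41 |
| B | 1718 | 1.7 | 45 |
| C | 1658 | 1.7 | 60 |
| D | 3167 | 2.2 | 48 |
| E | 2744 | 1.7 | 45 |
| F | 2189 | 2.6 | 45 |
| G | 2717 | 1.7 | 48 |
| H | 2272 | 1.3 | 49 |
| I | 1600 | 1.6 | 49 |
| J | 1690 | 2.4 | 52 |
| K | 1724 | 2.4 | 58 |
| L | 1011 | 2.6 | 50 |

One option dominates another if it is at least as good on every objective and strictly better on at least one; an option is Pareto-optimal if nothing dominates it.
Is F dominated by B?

B vs F: price 1718≤2189, weight 1.7≤2.6, RAM 45≥45 — B is at least as good on every objective with at least one strict improvement.

Yes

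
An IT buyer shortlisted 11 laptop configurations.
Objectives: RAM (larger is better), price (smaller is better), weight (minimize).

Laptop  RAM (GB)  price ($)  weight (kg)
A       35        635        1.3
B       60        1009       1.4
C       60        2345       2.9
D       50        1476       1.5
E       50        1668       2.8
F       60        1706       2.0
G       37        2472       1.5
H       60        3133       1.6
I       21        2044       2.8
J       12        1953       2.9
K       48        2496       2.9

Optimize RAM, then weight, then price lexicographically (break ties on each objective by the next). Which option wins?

First maximize RAM: best is 60, kept {B, C, F, H}.
Then minimize weight: best is 1.4, kept {B}.

B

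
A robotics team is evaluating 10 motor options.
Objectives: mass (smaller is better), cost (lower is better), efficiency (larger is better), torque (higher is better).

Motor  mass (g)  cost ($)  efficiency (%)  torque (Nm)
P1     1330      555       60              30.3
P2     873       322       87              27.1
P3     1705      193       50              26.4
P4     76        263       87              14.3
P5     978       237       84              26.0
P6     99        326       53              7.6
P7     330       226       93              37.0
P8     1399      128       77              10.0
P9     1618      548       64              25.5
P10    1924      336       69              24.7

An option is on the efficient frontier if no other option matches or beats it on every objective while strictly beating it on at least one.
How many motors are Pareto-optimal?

4

P1: dominated by P7 (mass 330≤1330, cost 226≤555, efficiency 93≥60, torque 37.0≥30.3).
P2: dominated by P7 (mass 330≤873, cost 226≤322, efficiency 93≥87, torque 37.0≥27.1).
P3: not dominated.
P4: not dominated (best mass).
P5: dominated by P7 (mass 330≤978, cost 226≤237, efficiency 93≥84, torque 37.0≥26.0).
P6: dominated by P4 (mass 76≤99, cost 263≤326, efficiency 87≥53, torque 14.3≥7.6).
P7: not dominated (best efficiency).
P8: not dominated (best cost).
P9: dominated by P2 (mass 873≤1618, cost 322≤548, efficiency 87≥64, torque 27.1≥25.5).
P10: dominated by P2 (mass 873≤1924, cost 322≤336, efficiency 87≥69, torque 27.1≥24.7).
Pareto-optimal: P3, P4, P7, P8 → 4.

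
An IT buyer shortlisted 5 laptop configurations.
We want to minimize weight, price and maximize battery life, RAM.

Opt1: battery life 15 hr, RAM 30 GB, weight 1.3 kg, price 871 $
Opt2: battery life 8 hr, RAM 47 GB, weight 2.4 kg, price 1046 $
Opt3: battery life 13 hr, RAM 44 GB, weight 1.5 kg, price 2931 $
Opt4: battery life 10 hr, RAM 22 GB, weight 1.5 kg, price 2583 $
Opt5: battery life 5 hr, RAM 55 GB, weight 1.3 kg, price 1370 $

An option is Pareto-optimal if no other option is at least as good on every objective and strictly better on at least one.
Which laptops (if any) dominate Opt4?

Opt1

Opt1: battery life 15≥10, RAM 30≥22, weight 1.3≤1.5, price 871≤2583 — dominates Opt4.
Others (Opt2, Opt3, Opt5) are each worse than Opt4 on at least one objective.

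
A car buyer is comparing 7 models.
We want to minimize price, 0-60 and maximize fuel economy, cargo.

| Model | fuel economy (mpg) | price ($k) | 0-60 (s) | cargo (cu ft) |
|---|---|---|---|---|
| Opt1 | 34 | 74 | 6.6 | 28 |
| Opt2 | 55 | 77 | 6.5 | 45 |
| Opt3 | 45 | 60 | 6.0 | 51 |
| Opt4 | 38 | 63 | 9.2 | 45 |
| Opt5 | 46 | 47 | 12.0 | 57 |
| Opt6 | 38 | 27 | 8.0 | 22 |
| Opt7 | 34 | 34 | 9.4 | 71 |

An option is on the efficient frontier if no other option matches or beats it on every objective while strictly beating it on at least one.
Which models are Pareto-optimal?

Opt2, Opt3, Opt5, Opt6, Opt7

Opt1: dominated by Opt3 (fuel economy 45≥34, price 60≤74, 0-60 6.0≤6.6, cargo 51≥28).
Opt2: not dominated (best fuel economy).
Opt3: not dominated (best 0-60).
Opt4: dominated by Opt3 (fuel economy 45≥38, price 60≤63, 0-60 6.0≤9.2, cargo 51≥45).
Opt5: not dominated.
Opt6: not dominated (best price).
Opt7: not dominated (best cargo).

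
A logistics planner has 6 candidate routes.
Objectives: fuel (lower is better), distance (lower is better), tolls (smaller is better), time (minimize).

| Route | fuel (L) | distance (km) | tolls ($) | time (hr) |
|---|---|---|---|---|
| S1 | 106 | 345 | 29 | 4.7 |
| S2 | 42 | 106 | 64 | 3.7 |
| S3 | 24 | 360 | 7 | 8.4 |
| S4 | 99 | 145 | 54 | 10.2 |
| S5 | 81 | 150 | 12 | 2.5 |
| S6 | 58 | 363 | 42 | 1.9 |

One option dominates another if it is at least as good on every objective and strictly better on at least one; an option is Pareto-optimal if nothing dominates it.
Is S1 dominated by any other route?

S5 vs S1: fuel 81≤106, distance 150≤345, tolls 12≤29, time 2.5≤4.7 — S5 is at least as good on every objective and strictly better on at least one, so S5 dominates S1.

Yes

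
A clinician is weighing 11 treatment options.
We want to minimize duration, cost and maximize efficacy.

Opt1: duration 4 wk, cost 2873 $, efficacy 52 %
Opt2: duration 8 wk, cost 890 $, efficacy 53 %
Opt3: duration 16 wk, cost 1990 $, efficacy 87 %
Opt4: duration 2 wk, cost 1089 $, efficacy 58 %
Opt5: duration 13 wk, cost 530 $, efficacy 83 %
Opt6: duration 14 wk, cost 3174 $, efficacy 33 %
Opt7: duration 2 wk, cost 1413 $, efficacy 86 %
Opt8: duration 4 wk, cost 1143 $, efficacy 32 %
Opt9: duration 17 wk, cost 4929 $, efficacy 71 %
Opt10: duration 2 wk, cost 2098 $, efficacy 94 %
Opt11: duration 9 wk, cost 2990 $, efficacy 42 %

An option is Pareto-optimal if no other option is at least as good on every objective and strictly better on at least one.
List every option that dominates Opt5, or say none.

Opt1: worse on cost (2873 vs 530).
Opt2: worse on cost (890 vs 530).
Opt3: worse on duration (16 vs 13).
Opt4: worse on cost (1089 vs 530).
Opt6: worse on duration (14 vs 13).
Opt7: worse on cost (1413 vs 530).
Opt8: worse on cost (1143 vs 530).
Opt9: worse on duration (17 vs 13).
Opt10: worse on cost (2098 vs 530).
Opt11: worse on cost (2990 vs 530).
No option dominates Opt5.

none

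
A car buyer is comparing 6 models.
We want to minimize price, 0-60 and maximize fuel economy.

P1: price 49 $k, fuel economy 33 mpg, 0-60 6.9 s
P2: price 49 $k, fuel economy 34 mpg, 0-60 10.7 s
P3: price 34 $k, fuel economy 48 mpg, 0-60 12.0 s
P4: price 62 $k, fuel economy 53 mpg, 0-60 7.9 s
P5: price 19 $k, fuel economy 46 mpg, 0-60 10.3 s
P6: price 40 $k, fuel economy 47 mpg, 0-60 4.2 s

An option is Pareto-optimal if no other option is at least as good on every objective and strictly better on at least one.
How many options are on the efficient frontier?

P1: dominated by P6 (price 40≤49, fuel economy 47≥33, 0-60 4.2≤6.9).
P2: dominated by P5 (price 19≤49, fuel economy 46≥34, 0-60 10.3≤10.7).
P3: not dominated.
P4: not dominated (best fuel economy).
P5: not dominated (best price).
P6: not dominated (best 0-60).
Pareto-optimal: P3, P4, P5, P6 → 4.

4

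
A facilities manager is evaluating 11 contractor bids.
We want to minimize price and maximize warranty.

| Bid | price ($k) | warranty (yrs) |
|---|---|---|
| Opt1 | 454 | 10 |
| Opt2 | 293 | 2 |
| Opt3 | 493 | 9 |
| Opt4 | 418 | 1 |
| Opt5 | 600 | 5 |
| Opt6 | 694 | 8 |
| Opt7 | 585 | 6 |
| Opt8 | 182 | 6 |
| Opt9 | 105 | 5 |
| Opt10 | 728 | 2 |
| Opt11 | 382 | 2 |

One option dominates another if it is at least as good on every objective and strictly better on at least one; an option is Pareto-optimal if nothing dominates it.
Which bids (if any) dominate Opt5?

Opt1: price 454≤600, warranty 10≥5 — dominates Opt5.
Opt3: price 493≤600, warranty 9≥5 — dominates Opt5.
Opt7: price 585≤600, warranty 6≥5 — dominates Opt5.
Opt8: price 182≤600, warranty 6≥5 — dominates Opt5.
Opt9: price 105≤600, warranty 5≥5 — dominates Opt5.
Others (Opt2, Opt4, Opt6, Opt10, Opt11) are each worse than Opt5 on at least one objective.

Opt1, Opt3, Opt7, Opt8, Opt9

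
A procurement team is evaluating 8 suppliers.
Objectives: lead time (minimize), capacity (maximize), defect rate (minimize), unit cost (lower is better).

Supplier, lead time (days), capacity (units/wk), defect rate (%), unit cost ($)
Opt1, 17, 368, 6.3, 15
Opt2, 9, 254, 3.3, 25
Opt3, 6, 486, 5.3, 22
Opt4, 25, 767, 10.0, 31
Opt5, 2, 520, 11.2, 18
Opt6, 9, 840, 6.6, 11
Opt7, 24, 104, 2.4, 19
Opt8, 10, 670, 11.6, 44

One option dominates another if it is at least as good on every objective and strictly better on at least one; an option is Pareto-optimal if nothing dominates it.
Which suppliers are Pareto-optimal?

Opt1: not dominated.
Opt2: not dominated.
Opt3: not dominated.
Opt4: dominated by Opt6 (lead time 9≤25, capacity 840≥767, defect rate 6.6≤10.0, unit cost 11≤31).
Opt5: not dominated (best lead time).
Opt6: not dominated (best capacity).
Opt7: not dominated (best defect rate).
Opt8: dominated by Opt6 (lead time 9≤10, capacity 840≥670, defect rate 6.6≤11.6, unit cost 11≤44).

Opt1, Opt2, Opt3, Opt5, Opt6, Opt7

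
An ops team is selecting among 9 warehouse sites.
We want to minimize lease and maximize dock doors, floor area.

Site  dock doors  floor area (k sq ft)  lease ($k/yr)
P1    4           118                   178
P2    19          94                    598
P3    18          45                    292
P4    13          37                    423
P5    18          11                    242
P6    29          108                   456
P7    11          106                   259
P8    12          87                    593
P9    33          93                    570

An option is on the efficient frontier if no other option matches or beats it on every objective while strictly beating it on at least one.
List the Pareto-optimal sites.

P1, P3, P5, P6, P7, P9

P1: not dominated (best floor area).
P2: dominated by P6 (dock doors 29≥19, floor area 108≥94, lease 456≤598).
P3: not dominated.
P4: dominated by P3 (dock doors 18≥13, floor area 45≥37, lease 292≤423).
P5: not dominated.
P6: not dominated.
P7: not dominated.
P8: dominated by P6 (dock doors 29≥12, floor area 108≥87, lease 456≤593).
P9: not dominated (best dock doors).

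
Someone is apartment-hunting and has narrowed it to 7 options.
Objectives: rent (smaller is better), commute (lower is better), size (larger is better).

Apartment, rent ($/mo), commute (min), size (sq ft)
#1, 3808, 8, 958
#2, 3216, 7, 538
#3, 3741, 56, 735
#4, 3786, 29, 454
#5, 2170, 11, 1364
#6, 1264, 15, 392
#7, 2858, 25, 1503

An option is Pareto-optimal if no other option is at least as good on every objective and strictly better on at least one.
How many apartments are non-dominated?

#1: not dominated.
#2: not dominated (best commute).
#3: dominated by #5 (rent 2170≤3741, commute 11≤56, size 1364≥735).
#4: dominated by #2 (rent 3216≤3786, commute 7≤29, size 538≥454).
#5: not dominated.
#6: not dominated (best rent).
#7: not dominated (best size).
Pareto-optimal: #1, #2, #5, #6, #7 → 5.

5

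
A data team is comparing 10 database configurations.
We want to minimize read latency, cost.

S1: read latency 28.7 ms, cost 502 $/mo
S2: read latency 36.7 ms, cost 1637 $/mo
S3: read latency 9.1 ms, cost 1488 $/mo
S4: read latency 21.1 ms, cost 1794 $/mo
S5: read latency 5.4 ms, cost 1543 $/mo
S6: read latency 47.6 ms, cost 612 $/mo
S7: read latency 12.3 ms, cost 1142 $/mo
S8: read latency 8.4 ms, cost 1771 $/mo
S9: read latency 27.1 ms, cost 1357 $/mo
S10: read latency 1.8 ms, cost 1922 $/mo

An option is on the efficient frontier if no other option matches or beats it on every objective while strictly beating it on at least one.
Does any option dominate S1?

S2: worse on read latency (36.7 vs 28.7).
S3: worse on cost (1488 vs 502).
S4: worse on cost (1794 vs 502).
S5: worse on cost (1543 vs 502).
S6: worse on read latency (47.6 vs 28.7).
S7: worse on cost (1142 vs 502).
S8: worse on cost (1771 vs 502).
S9: worse on cost (1357 vs 502).
S10: worse on cost (1922 vs 502).
No option is at least as good as S1 on every objective and strictly better on one.

No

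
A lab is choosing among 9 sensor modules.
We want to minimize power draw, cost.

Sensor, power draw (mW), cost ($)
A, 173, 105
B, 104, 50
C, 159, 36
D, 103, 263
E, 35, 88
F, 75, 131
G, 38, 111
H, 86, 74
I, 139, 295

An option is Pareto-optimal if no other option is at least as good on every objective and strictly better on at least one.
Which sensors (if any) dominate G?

E: power draw 35≤38, cost 88≤111 — dominates G.
Others (A, B, C, D, F, H, I) are each worse than G on at least one objective.

E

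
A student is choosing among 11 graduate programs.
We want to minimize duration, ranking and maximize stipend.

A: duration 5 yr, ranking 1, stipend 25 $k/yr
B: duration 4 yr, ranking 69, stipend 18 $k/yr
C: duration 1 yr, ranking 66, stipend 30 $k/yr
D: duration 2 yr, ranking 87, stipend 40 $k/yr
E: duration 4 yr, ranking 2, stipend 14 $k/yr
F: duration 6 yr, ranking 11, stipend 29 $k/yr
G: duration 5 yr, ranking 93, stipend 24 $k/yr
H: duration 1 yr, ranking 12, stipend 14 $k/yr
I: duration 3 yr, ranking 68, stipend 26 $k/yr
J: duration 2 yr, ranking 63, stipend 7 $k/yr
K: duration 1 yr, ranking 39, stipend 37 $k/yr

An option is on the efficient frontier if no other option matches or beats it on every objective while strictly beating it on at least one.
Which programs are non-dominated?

A: not dominated (best ranking).
B: dominated by C (duration 1≤4, ranking 66≤69, stipend 30≥18).
C: dominated by K (duration 1≤1, ranking 39≤66, stipend 37≥30).
D: not dominated (best stipend).
E: not dominated.
F: not dominated.
G: dominated by A (duration 5≤5, ranking 1≤93, stipend 25≥24).
H: not dominated.
I: dominated by C (duration 1≤3, ranking 66≤68, stipend 30≥26).
J: dominated by H (duration 1≤2, ranking 12≤63, stipend 14≥7).
K: not dominated.

A, D, E, F, H, K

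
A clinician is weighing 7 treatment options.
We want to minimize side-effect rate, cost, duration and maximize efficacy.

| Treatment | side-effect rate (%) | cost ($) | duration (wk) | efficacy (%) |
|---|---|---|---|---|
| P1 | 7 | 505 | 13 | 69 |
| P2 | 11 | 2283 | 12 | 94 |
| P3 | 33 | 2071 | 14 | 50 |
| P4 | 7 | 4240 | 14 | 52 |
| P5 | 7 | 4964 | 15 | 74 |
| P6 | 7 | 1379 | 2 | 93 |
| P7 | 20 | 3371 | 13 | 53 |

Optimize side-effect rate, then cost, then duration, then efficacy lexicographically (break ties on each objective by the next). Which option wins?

First minimize side-effect rate: best is 7, kept {P1, P4, P5, P6}.
Then minimize cost: best is 505, kept {P1}.

P1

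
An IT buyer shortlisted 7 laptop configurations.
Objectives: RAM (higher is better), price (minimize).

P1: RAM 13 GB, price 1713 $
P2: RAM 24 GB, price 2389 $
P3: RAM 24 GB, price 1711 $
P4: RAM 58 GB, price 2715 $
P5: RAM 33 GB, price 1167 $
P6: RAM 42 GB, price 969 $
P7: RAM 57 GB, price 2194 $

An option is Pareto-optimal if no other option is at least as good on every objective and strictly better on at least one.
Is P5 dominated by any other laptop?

Yes

P6 vs P5: RAM 42≥33, price 969≤1167 — P6 is at least as good on every objective and strictly better on at least one, so P6 dominates P5.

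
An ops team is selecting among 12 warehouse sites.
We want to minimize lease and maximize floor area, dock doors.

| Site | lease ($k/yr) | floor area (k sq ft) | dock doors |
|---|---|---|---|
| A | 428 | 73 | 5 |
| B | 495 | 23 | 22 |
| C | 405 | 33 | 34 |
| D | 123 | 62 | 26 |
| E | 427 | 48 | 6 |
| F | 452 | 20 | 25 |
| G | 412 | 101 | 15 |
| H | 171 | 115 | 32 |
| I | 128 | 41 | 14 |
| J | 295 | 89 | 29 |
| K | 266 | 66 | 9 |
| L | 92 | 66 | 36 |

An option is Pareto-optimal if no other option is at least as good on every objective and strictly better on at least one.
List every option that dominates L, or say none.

none

A: worse on lease (428 vs 92).
B: worse on lease (495 vs 92).
C: worse on lease (405 vs 92).
D: worse on lease (123 vs 92).
E: worse on lease (427 vs 92).
F: worse on lease (452 vs 92).
G: worse on lease (412 vs 92).
H: worse on lease (171 vs 92).
I: worse on lease (128 vs 92).
J: worse on lease (295 vs 92).
K: worse on lease (266 vs 92).
No option dominates L.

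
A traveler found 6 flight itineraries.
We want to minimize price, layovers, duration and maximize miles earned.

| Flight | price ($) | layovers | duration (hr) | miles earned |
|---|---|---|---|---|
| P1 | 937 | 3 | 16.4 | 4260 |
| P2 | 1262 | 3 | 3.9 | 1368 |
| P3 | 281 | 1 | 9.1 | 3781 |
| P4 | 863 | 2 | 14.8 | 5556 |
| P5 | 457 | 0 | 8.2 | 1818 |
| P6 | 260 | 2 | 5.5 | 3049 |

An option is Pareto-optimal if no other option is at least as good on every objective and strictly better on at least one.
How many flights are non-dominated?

P1: dominated by P4 (price 863≤937, layovers 2≤3, duration 14.8≤16.4, miles earned 5556≥4260).
P2: not dominated (best duration).
P3: not dominated.
P4: not dominated (best miles earned).
P5: not dominated (best layovers).
P6: not dominated (best price).
Pareto-optimal: P2, P3, P4, P5, P6 → 5.

5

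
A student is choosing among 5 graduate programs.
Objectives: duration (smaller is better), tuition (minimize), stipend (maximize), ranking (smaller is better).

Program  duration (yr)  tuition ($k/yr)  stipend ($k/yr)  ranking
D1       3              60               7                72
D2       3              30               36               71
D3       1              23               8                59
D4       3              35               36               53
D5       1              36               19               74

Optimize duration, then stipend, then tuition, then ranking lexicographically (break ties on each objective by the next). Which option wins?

First minimize duration: best is 1, kept {D3, D5}.
Then maximize stipend: best is 19, kept {D5}.

D5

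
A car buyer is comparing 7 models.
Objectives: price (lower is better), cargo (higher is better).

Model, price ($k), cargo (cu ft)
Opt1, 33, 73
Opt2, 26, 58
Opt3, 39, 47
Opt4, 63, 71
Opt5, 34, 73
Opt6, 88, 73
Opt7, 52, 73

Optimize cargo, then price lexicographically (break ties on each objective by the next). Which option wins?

Opt1

First maximize cargo: best is 73, kept {Opt1, Opt5, Opt6, Opt7}.
Then minimize price: best is 33, kept {Opt1}.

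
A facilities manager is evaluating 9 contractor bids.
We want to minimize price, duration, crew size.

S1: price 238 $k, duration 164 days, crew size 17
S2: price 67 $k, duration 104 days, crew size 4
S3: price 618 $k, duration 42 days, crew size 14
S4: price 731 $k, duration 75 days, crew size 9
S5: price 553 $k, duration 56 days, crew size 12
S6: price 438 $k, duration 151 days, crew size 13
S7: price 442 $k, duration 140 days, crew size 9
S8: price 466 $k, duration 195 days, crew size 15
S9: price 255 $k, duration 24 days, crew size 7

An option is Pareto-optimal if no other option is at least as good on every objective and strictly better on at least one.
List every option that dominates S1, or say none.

S2

S2: price 67≤238, duration 104≤164, crew size 4≤17 — dominates S1.
Others (S3, S4, S5, S6, S7, S8, S9) are each worse than S1 on at least one objective.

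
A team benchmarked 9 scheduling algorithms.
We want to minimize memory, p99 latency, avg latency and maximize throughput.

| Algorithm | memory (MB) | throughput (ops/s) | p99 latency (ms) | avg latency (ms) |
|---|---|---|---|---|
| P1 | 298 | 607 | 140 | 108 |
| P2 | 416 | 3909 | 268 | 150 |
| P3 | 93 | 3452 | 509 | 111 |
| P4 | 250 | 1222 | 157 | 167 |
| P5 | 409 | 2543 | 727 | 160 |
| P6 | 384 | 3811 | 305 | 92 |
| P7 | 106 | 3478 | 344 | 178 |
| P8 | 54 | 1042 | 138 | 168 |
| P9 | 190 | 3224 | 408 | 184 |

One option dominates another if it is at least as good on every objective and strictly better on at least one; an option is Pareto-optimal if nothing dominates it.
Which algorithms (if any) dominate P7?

P1: worse on memory (298 vs 106).
P2: worse on memory (416 vs 106).
P3: worse on throughput (3452 vs 3478).
P4: worse on memory (250 vs 106).
P5: worse on memory (409 vs 106).
P6: worse on memory (384 vs 106).
P8: worse on throughput (1042 vs 3478).
P9: worse on memory (190 vs 106).
No option dominates P7.

none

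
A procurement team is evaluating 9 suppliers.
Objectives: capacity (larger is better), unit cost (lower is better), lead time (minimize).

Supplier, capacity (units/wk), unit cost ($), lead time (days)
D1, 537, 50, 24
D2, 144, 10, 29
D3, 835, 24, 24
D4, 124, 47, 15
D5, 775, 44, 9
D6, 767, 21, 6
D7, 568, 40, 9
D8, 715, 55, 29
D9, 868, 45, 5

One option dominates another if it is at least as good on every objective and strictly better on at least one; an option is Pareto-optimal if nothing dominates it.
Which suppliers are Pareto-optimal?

D1: dominated by D3 (capacity 835≥537, unit cost 24≤50, lead time 24≤24).
D2: not dominated (best unit cost).
D3: not dominated.
D4: dominated by D5 (capacity 775≥124, unit cost 44≤47, lead time 9≤15).
D5: not dominated.
D6: not dominated.
D7: dominated by D6 (capacity 767≥568, unit cost 21≤40, lead time 6≤9).
D8: dominated by D3 (capacity 835≥715, unit cost 24≤55, lead time 24≤29).
D9: not dominated (best capacity).

D2, D3, D5, D6, D9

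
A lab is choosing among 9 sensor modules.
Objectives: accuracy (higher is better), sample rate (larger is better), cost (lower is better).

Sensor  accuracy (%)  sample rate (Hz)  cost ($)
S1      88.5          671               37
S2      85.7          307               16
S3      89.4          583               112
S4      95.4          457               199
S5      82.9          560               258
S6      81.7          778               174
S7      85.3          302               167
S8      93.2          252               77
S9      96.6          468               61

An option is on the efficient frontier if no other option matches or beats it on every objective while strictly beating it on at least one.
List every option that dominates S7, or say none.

S1: accuracy 88.5≥85.3, sample rate 671≥302, cost 37≤167 — dominates S7.
S2: accuracy 85.7≥85.3, sample rate 307≥302, cost 16≤167 — dominates S7.
S3: accuracy 89.4≥85.3, sample rate 583≥302, cost 112≤167 — dominates S7.
S9: accuracy 96.6≥85.3, sample rate 468≥302, cost 61≤167 — dominates S7.
Others (S4, S5, S6, S8) are each worse than S7 on at least one objective.

S1, S2, S3, S9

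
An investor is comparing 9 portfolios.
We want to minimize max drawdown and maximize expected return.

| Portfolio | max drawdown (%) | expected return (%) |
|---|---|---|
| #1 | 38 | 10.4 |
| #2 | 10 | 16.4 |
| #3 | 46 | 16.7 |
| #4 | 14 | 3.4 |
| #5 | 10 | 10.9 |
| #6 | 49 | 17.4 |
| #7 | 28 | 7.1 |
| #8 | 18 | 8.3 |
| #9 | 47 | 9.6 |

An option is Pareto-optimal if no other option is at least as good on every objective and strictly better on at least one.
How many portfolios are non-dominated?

#1: dominated by #2 (max drawdown 10≤38, expected return 16.4≥10.4).
#2: not dominated.
#3: not dominated.
#4: dominated by #2 (max drawdown 10≤14, expected return 16.4≥3.4).
#5: dominated by #2 (max drawdown 10≤10, expected return 16.4≥10.9).
#6: not dominated (best expected return).
#7: dominated by #2 (max drawdown 10≤28, expected return 16.4≥7.1).
#8: dominated by #2 (max drawdown 10≤18, expected return 16.4≥8.3).
#9: dominated by #1 (max drawdown 38≤47, expected return 10.4≥9.6).
Pareto-optimal: #2, #3, #6 → 3.

3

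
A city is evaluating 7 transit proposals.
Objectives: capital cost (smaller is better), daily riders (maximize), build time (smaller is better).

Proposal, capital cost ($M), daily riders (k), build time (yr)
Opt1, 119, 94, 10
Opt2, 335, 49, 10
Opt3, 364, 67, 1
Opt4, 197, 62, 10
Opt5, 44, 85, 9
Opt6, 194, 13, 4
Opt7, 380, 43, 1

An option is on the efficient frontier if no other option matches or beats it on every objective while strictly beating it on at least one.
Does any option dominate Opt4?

Opt1 vs Opt4: capital cost 119≤197, daily riders 94≥62, build time 10≤10 — Opt1 is at least as good on every objective and strictly better on at least one, so Opt1 dominates Opt4.

Yes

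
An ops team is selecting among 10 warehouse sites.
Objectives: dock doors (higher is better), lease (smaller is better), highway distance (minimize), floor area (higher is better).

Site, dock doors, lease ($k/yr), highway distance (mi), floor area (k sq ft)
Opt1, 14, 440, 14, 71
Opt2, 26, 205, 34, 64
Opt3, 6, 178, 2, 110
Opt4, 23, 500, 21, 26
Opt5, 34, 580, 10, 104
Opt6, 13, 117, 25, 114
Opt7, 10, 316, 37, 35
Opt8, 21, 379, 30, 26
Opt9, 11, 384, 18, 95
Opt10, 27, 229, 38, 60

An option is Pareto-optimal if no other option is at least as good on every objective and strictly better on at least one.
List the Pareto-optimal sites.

Opt1: not dominated.
Opt2: not dominated.
Opt3: not dominated (best highway distance).
Opt4: not dominated.
Opt5: not dominated (best dock doors).
Opt6: not dominated (best lease).
Opt7: dominated by Opt2 (dock doors 26≥10, lease 205≤316, highway distance 34≤37, floor area 64≥35).
Opt8: not dominated.
Opt9: not dominated.
Opt10: not dominated.

Opt1, Opt2, Opt3, Opt4, Opt5, Opt6, Opt8, Opt9, Opt10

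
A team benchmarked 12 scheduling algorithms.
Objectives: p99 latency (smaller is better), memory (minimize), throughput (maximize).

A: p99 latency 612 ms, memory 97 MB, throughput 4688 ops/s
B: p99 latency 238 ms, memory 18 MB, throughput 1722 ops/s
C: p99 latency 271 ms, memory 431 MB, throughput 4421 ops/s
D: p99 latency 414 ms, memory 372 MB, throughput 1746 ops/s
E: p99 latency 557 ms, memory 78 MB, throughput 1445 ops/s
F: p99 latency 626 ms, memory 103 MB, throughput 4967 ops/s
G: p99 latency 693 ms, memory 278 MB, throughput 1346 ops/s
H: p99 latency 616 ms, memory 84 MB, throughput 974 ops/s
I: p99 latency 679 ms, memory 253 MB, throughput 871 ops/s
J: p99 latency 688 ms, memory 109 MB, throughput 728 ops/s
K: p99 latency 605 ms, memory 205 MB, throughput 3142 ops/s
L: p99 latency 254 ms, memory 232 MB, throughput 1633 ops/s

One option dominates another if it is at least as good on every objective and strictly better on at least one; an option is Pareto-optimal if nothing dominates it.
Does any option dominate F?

No

A: worse on throughput (4688 vs 4967).
B: worse on throughput (1722 vs 4967).
C: worse on memory (431 vs 103).
D: worse on memory (372 vs 103).
E: worse on throughput (1445 vs 4967).
G: worse on p99 latency (693 vs 626).
H: worse on throughput (974 vs 4967).
I: worse on p99 latency (679 vs 626).
J: worse on p99 latency (688 vs 626).
K: worse on memory (205 vs 103).
L: worse on memory (232 vs 103).
No option is at least as good as F on every objective and strictly better on one.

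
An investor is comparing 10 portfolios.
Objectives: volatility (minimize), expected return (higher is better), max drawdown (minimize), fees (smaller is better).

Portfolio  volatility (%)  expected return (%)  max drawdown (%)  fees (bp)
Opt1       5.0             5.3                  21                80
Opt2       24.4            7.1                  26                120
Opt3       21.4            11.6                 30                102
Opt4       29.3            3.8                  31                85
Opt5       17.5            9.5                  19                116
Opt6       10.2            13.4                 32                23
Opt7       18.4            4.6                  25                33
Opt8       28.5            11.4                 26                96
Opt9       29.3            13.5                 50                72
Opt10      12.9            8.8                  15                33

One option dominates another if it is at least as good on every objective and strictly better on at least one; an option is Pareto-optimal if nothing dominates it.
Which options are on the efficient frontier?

Opt1: not dominated (best volatility).
Opt2: dominated by Opt5 (volatility 17.5≤24.4, expected return 9.5≥7.1, max drawdown 19≤26, fees 116≤120).
Opt3: not dominated.
Opt4: dominated by Opt1 (volatility 5.0≤29.3, expected return 5.3≥3.8, max drawdown 21≤31, fees 80≤85).
Opt5: not dominated.
Opt6: not dominated (best fees).
Opt7: dominated by Opt10 (volatility 12.9≤18.4, expected return 8.8≥4.6, max drawdown 15≤25, fees 33≤33).
Opt8: not dominated.
Opt9: not dominated (best expected return).
Opt10: not dominated (best max drawdown).

Opt1, Opt3, Opt5, Opt6, Opt8, Opt9, Opt10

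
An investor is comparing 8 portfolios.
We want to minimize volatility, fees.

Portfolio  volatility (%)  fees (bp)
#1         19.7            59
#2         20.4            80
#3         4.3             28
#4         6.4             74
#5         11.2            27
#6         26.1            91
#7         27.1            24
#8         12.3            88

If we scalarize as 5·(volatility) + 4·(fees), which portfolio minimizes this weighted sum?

#1: 5·19.7 + 4·59 = 334.5
#2: 5·20.4 + 4·80 = 422.0
#3: 5·4.3 + 4·28 = 133.5
#4: 5·6.4 + 4·74 = 328.0
#5: 5·11.2 + 4·27 = 164.0
#6: 5·26.1 + 4·91 = 494.5
#7: 5·27.1 + 4·24 = 231.5
#8: 5·12.3 + 4·88 = 413.5
Lowest: #3 at 133.5.

#3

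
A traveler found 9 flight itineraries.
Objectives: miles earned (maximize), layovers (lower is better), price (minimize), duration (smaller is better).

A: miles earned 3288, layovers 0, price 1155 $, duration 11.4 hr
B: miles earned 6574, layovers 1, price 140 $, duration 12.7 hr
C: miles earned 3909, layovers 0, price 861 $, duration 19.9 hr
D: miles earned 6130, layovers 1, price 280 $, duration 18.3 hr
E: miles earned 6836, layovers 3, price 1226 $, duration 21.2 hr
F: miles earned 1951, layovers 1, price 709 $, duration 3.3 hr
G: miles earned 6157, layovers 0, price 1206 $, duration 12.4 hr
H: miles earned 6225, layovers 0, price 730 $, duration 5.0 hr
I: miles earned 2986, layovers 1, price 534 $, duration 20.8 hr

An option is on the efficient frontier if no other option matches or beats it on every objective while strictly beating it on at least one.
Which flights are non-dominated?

B, E, F, H

A: dominated by H (miles earned 6225≥3288, layovers 0≤0, price 730≤1155, duration 5.0≤11.4).
B: not dominated (best price).
C: dominated by H (miles earned 6225≥3909, layovers 0≤0, price 730≤861, duration 5.0≤19.9).
D: dominated by B (miles earned 6574≥6130, layovers 1≤1, price 140≤280, duration 12.7≤18.3).
E: not dominated (best miles earned).
F: not dominated (best duration).
G: dominated by H (miles earned 6225≥6157, layovers 0≤0, price 730≤1206, duration 5.0≤12.4).
H: not dominated.
I: dominated by B (miles earned 6574≥2986, layovers 1≤1, price 140≤534, duration 12.7≤20.8).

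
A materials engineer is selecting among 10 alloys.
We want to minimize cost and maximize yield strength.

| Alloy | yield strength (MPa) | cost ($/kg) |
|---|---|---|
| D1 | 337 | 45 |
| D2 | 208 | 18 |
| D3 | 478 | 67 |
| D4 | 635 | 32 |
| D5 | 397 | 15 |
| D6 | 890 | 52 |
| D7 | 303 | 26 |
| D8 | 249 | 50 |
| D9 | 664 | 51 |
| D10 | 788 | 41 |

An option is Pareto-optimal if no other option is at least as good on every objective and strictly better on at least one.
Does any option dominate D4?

D1: worse on yield strength (337 vs 635).
D2: worse on yield strength (208 vs 635).
D3: worse on yield strength (478 vs 635).
D5: worse on yield strength (397 vs 635).
D6: worse on cost (52 vs 32).
D7: worse on yield strength (303 vs 635).
D8: worse on yield strength (249 vs 635).
D9: worse on cost (51 vs 32).
D10: worse on cost (41 vs 32).
No option is at least as good as D4 on every objective and strictly better on one.

No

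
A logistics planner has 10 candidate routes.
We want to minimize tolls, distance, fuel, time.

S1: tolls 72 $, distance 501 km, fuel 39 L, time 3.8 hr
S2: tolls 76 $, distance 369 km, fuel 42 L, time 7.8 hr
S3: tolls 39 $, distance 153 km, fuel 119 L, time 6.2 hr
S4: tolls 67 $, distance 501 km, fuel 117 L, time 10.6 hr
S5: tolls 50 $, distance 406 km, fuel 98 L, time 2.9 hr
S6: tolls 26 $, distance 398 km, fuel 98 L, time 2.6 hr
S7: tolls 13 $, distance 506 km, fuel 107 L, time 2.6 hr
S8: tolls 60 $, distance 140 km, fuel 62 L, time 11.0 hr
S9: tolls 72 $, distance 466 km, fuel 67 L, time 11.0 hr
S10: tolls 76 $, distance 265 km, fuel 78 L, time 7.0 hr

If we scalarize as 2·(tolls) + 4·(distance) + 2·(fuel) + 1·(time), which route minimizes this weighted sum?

S1: 2·72 + 4·501 + 2·39 + 1·3.8 = 2229.8
S2: 2·76 + 4·369 + 2·42 + 1·7.8 = 1719.8
S3: 2·39 + 4·153 + 2·119 + 1·6.2 = 934.2
S4: 2·67 + 4·501 + 2·117 + 1·10.6 = 2382.6
S5: 2·50 + 4·406 + 2·98 + 1·2.9 = 1922.9
S6: 2·26 + 4·398 + 2·98 + 1·2.6 = 1842.6
S7: 2·13 + 4·506 + 2·107 + 1·2.6 = 2266.6
S8: 2·60 + 4·140 + 2·62 + 1·11.0 = 815.0
S9: 2·72 + 4·466 + 2·67 + 1·11.0 = 2153.0
S10: 2·76 + 4·265 + 2·78 + 1·7.0 = 1375.0
Lowest: S8 at 815.0.

S8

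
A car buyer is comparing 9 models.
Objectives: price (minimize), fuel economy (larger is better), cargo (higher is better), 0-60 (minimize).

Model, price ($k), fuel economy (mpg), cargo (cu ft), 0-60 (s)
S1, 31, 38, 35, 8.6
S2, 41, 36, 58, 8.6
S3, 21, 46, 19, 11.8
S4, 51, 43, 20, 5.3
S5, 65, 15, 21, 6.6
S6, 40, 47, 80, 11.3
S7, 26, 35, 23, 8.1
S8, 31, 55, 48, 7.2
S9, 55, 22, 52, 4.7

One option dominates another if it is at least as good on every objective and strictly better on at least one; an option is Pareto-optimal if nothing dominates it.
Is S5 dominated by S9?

S9 vs S5: price 55≤65, fuel economy 22≥15, cargo 52≥21, 0-60 4.7≤6.6 — S9 is at least as good on every objective with at least one strict improvement.

Yes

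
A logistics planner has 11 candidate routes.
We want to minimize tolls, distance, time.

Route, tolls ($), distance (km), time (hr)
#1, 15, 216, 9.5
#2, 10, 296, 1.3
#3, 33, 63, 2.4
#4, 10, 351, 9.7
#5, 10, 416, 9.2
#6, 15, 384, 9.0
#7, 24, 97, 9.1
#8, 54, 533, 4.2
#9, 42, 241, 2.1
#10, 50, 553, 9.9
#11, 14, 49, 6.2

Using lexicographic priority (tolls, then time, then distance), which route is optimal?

#2

First minimize tolls: best is 10, kept {#2, #4, #5}.
Then minimize time: best is 1.3, kept {#2}.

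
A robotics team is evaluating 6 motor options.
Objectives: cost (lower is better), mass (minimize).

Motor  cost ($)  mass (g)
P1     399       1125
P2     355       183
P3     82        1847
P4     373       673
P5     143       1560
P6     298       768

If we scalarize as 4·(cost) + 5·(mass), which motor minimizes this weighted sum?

P2

P1: 4·399 + 5·1125 = 7221
P2: 4·355 + 5·183 = 2335
P3: 4·82 + 5·1847 = 9563
P4: 4·373 + 5·673 = 4857
P5: 4·143 + 5·1560 = 8372
P6: 4·298 + 5·768 = 5032
Lowest: P2 at 2335.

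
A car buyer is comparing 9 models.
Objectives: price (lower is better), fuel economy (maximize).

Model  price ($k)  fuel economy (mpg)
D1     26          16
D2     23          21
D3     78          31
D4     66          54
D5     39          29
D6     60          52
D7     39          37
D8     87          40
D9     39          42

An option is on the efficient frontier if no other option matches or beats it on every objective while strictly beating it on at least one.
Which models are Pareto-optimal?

D2, D4, D6, D9

D1: dominated by D2 (price 23≤26, fuel economy 21≥16).
D2: not dominated (best price).
D3: dominated by D4 (price 66≤78, fuel economy 54≥31).
D4: not dominated (best fuel economy).
D5: dominated by D7 (price 39≤39, fuel economy 37≥29).
D6: not dominated.
D7: dominated by D9 (price 39≤39, fuel economy 42≥37).
D8: dominated by D4 (price 66≤87, fuel economy 54≥40).
D9: not dominated.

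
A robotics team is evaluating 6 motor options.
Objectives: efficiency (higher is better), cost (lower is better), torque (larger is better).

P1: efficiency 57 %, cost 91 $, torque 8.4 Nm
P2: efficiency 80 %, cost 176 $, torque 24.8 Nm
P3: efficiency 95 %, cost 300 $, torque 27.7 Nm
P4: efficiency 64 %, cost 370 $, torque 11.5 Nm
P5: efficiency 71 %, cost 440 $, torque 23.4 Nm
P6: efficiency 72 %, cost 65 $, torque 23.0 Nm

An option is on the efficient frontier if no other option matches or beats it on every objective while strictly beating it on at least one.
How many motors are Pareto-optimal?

P1: dominated by P6 (efficiency 72≥57, cost 65≤91, torque 23.0≥8.4).
P2: not dominated.
P3: not dominated (best efficiency).
P4: dominated by P2 (efficiency 80≥64, cost 176≤370, torque 24.8≥11.5).
P5: dominated by P2 (efficiency 80≥71, cost 176≤440, torque 24.8≥23.4).
P6: not dominated (best cost).
Pareto-optimal: P2, P3, P6 → 3.

3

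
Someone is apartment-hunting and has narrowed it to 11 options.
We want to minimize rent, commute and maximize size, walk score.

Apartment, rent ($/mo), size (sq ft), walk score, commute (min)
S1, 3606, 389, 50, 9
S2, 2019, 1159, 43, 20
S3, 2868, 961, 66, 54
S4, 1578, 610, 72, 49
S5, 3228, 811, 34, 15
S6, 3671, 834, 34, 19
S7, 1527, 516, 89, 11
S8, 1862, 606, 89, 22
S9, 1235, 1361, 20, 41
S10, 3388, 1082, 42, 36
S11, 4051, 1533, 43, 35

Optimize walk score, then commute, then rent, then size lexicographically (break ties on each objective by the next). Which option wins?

S7

First maximize walk score: best is 89, kept {S7, S8}.
Then minimize commute: best is 11, kept {S7}.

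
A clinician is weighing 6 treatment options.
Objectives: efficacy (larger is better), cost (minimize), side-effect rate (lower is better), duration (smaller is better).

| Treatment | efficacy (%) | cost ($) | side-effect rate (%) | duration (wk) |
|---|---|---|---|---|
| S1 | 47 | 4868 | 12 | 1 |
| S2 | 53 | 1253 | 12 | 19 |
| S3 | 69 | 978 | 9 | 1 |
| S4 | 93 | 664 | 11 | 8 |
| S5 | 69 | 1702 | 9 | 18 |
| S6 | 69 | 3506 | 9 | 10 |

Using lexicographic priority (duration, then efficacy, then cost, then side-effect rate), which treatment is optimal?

First minimize duration: best is 1, kept {S1, S3}.
Then maximize efficacy: best is 69, kept {S3}.

S3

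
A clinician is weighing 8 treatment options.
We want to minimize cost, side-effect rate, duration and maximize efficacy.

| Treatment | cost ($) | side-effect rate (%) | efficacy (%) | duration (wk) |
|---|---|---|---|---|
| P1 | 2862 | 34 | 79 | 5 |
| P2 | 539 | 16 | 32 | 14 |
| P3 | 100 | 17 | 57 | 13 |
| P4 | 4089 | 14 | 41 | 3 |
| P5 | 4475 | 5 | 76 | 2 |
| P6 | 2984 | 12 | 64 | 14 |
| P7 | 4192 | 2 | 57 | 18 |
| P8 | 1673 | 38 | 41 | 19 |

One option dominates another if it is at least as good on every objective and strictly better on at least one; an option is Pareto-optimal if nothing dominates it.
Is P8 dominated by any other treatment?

P3 vs P8: cost 100≤1673, side-effect rate 17≤38, efficacy 57≥41, duration 13≤19 — P3 is at least as good on every objective and strictly better on at least one, so P3 dominates P8.

Yes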